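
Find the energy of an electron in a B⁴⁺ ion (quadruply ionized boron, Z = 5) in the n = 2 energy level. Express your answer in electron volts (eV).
-85.036 eV

The energy levels of a hydrogen-like atom are given by:
E_n = -13.6057 Z² / n² eV  (with Z = 5 for B⁴⁺)

For n = 2:
E_2 = -13.6057 × 5² / 2²
E_2 = -13.6057 × 25 / 4
E_2 = -85.036 eV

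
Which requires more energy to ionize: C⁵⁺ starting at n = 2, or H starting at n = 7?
C⁵⁺ at n = 2 (E = -122.451 eV)

Using E_n = -13.6057 Z² / n² eV:

C⁵⁺ (Z = 6) at n = 2:
E = -13.6057 × 6² / 2² = -13.6057 × 36 / 4 = -122.451300 eV

H (Z = 1) at n = 7:
E = -13.6057 × 1² / 7² = -13.6057 × 1 / 49 = -0.277667 eV

Since -122.451300 eV < -0.277667 eV,
C⁵⁺ at n = 2 is more tightly bound (requires more energy to ionize).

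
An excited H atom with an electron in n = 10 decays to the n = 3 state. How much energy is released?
1.3757 eV

The energy levels are E_n = -13.6057 eV / n².

Energy at n = 10: E_10 = -13.6057 / 10² = -0.1360570 eV
Energy at n = 3: E_3 = -13.6057 / 3² = -1.5117444 eV

For emission (electron falling to lower state), the photon energy is:
E_photon = E_10 - E_3 = |-0.1360570 - (-1.5117444)|
E_photon = 1.3757 eV

This energy is carried away by the emitted photon.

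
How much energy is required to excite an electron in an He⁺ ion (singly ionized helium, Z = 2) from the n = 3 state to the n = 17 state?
5.85866 eV

The energy levels of a hydrogen-like atom are E_n = -13.6057 Z² eV / n².

Energy at n = 3: E_3 = -13.6057 × 2² / 3² = -6.04697778 eV
Energy at n = 17: E_17 = -13.6057 × 2² / 17² = -0.18831419 eV

The excitation energy is the difference:
ΔE = E_17 - E_3
ΔE = -0.18831419 - (-6.04697778)
ΔE = 5.85866 eV

Since this is positive, energy must be absorbed (photon absorption).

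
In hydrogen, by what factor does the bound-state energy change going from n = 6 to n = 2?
9.000000

Using E_n = -13.6057 Z² / n² eV with Z = 1:

E_2 = -13.6057 / 2² = -13.6057 / 4 = -3.401425000000 eV
E_6 = -13.6057 / 6² = -13.6057 / 36 = -0.377936111111 eV

The ratio is:
E_2/E_6 = (-3.401425000000) / (-0.377936111111)
E_2/E_6 = (-13.6057/4) / (-13.6057/36)
E_2/E_6 = 36/4
E_2/E_6 = 9.000000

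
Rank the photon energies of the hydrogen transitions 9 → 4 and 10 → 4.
10 → 4

Calculate the energy for each transition:

Transition 9 → 4:
ΔE₁ = |E_4 - E_9| = |-13.6057/4² - (-13.6057/9²)|
ΔE₁ = |-0.850356250000 - (-0.167971604938)| = 0.682384645 eV

Transition 10 → 4:
ΔE₂ = |E_4 - E_10| = |-13.6057/4² - (-13.6057/10²)|
ΔE₂ = |-0.850356250000 - (-0.136057000000)| = 0.714299250 eV

Since 0.714299250 eV > 0.682384645 eV, the transition 10 → 4 emits the more energetic photon.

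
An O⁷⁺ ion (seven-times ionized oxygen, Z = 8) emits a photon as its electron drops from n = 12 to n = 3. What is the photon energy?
90.705 eV

The energy levels are E_n = -13.6057 Z² eV / n².

Energy at n = 12: E_12 = -13.6057 × 8² / 12² = -6.046978 eV
Energy at n = 3: E_3 = -13.6057 × 8² / 3² = -96.751644 eV

For emission (electron falling to lower state), the photon energy is:
E_photon = E_12 - E_3 = |-6.046978 - (-96.751644)|
E_photon = 90.705 eV

This energy is carried away by the emitted photon.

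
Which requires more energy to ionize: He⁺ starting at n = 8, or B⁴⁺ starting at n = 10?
B⁴⁺ at n = 10 (E = -3.40 eV)

Using E_n = -13.6057 Z² / n² eV:

He⁺ (Z = 2) at n = 8:
E = -13.6057 × 2² / 8² = -13.6057 × 4 / 64 = -0.85036 eV

B⁴⁺ (Z = 5) at n = 10:
E = -13.6057 × 5² / 10² = -13.6057 × 25 / 100 = -3.40143 eV

Since -3.40143 eV < -0.85036 eV,
B⁴⁺ at n = 10 is more tightly bound (requires more energy to ionize).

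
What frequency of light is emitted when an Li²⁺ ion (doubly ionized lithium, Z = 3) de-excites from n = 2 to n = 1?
2.2206e+16 Hz

First, find the transition energy:
E_2 = -13.6057 × 3² / 2² = -30.61282500 eV
E_1 = -13.6057 × 3² / 1² = -122.45130000 eV
|ΔE| = |E_1 - E_2| = 91.83847500 eV

Convert to Joules: E = 91.83847500 eV × (1.602177 × 10⁻¹⁹ J/eV) = 1.471415e-17 J

Using E = hf:
f = E/h = 1.471415e-17 J / (6.62607 × 10⁻³⁴ J·s)
f = 2.2206e+16 Hz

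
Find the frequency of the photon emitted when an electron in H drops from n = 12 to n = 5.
1.0875e+14 Hz

First, find the transition energy:
E_12 = -13.6057 / 12² = -0.09448403 eV
E_5 = -13.6057 / 5² = -0.54422800 eV
|ΔE| = |E_5 - E_12| = 0.44974397 eV

Convert to Joules: E = 0.44974397 eV × (1.602177 × 10⁻¹⁹ J/eV) = 7.205694e-20 J

Using E = hf:
f = E/h = 7.205694e-20 J / (6.62607 × 10⁻³⁴ J·s)
f = 1.0875e+14 Hz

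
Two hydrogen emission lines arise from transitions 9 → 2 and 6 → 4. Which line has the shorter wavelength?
9 → 2

Calculate the energy for each transition:

Transition 9 → 2:
ΔE₁ = |E_2 - E_9| = |-13.6057/2² - (-13.6057/9²)|
ΔE₁ = |-3.4014250000 - (-0.1679716049)| = 3.2334534 eV

Transition 6 → 4:
ΔE₂ = |E_4 - E_6| = |-13.6057/4² - (-13.6057/6²)|
ΔE₂ = |-0.8503562500 - (-0.3779361111)| = 0.4724201 eV

Since 3.2334534 eV > 0.4724201 eV, the transition 9 → 2 emits the more energetic photon.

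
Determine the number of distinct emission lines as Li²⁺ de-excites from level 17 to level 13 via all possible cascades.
10

The electron can occupy levels n = 13, 14, ..., 17 during de-excitation — that is m = 17 - 13 + 1 = 5 distinct levels.

The number of distinct spectral lines equals the number of ways to choose 2 of these m levels (each pair gives one possible emission transition):

Number of lines = m(m-1)/2 = 5×4/2 = 10

These correspond to all possible transitions between the 5 levels:
17 → 16, 17 → 15, 17 → 14, 17 → 13, 16 → 15, 16 → 14, 16 → 13, 15 → 14...

Each transition produces a photon with a unique energy (and thus wavelength). This count does not depend on Z.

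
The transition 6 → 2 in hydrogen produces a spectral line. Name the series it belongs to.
Balmer series

The spectral series in hydrogen are named based on the final (lower) energy level:
- Lyman series: n_final = 1 (ultraviolet)
- Balmer series: n_final = 2 (visible/near-UV)
- Paschen series: n_final = 3 (infrared)
- Brackett series: n_final = 4 (infrared)
- Pfund series: n_final = 5 (far infrared)

Since this transition ends at n = 2, it belongs to the Balmer series.

For reference, this 6 → 2 line has photon energy
ΔE = 13.6057 eV × (1/2² - 1/6²) = 3.0234888889 eV,
corresponding to wavelength λ = hc/ΔE = 1239.84 eV·nm / 3.0234888889 eV = 410.069309 nm in the visible/near-UV region.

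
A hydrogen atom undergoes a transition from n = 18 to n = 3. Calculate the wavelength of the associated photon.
843.571150 nm

First, find the transition energy using E_n = -13.6057 / n² eV:
E_18 = -13.6057 / 18² = -0.0419929012 eV
E_3 = -13.6057 / 3² = -1.5117444444 eV

Photon energy: |ΔE| = |E_3 - E_18| = 1.4697515432 eV

Convert to wavelength using E = hc/λ with hc = 1239.84 eV·nm:
λ = hc/E = 1239.84 eV·nm / 1.4697515432 eV
λ = 843.571150 nm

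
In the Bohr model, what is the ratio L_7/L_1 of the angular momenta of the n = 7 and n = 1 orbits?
7.0000

In the Bohr model, L_n = nℏ, so the ratio is purely the ratio of quantum numbers:

L_7/L_1 = 7ℏ / 1ℏ = 7/1 = 7.0000

The angular momentum scales linearly with n.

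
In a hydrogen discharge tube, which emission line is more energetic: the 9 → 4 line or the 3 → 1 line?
3 → 1

Calculate the energy for each transition:

Transition 9 → 4:
ΔE₁ = |E_4 - E_9| = |-13.6057/4² - (-13.6057/9²)|
ΔE₁ = |-0.8503562500 - (-0.1679716049)| = 0.6823846 eV

Transition 3 → 1:
ΔE₂ = |E_1 - E_3| = |-13.6057/1² - (-13.6057/3²)|
ΔE₂ = |-13.6057000000 - (-1.5117444444)| = 12.0939556 eV

Since 12.0939556 eV > 0.6823846 eV, the transition 3 → 1 emits the more energetic photon.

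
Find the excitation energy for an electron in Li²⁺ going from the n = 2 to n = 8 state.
28.69952 eV

The energy levels of a hydrogen-like atom are E_n = -13.6057 Z² eV / n².

Energy at n = 2: E_2 = -13.6057 × 3² / 2² = -30.61282500 eV
Energy at n = 8: E_8 = -13.6057 × 3² / 8² = -1.91330156 eV

The excitation energy is the difference:
ΔE = E_8 - E_2
ΔE = -1.91330156 - (-30.61282500)
ΔE = 28.69952 eV

Since this is positive, energy must be absorbed (photon absorption).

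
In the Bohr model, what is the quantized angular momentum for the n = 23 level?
2.42552e-33 J·s (or 23ℏ)

In the Bohr model, angular momentum is quantized:
L = nℏ

where ℏ = h/(2π) = 1.0545718e-34 J·s

For n = 23:
L = 23 × 1.0545718e-34 J·s
L = 2.42552e-33 J·s

This can also be written as L = 23ℏ.
The angular momentum is an integer multiple of the reduced Planck constant.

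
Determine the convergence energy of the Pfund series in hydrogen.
0.54423 eV

The series limit corresponds to the transition from n = ∞ to n = 5.
This is the highest energy (shortest wavelength) transition in the Pfund series.

E_∞ = 0 eV
E_5 = -13.6057 / 5² = -0.54423 eV

Energy at series limit:
ΔE = E_∞ - E_5 = 0 - (-0.54423) = 0.54423 eV

This energy equals the ionization energy from the n = 5 state of hydrogen.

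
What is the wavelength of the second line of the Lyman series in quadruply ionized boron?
4.10 nm

The lines of a series are numbered from the longest wavelength (smallest ΔE) outward; the second line is the transition from n = n_f + 2 to n_f.
The Lyman series has all transitions ending at n_f = 1.

For B⁴⁺ (Z = 5), the second line (β-line) is the jump from n = 3 to n = 1:
E_3 = -13.6057 × 5² / 3² = -37.7936 eV
E_1 = -13.6057 × 5² / 1² = -340.1425 eV
ΔE = E_3 - E_1 = 302.3489 eV

λ = hc/E = 1239.84 eV·nm / 302.3489 eV
λ = 4.10 nm

This is the β-line of the Lyman series in B⁴⁺.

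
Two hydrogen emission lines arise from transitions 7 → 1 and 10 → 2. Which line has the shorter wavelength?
7 → 1

Calculate the energy for each transition:

Transition 7 → 1:
ΔE₁ = |E_1 - E_7| = |-13.6057/1² - (-13.6057/7²)|
ΔE₁ = |-13.605700000000 - (-0.277667346939)| = 13.328032653 eV

Transition 10 → 2:
ΔE₂ = |E_2 - E_10| = |-13.6057/2² - (-13.6057/10²)|
ΔE₂ = |-3.401425000000 - (-0.136057000000)| = 3.265368000 eV

Since 13.328032653 eV > 3.265368000 eV, the transition 7 → 1 emits the more energetic photon.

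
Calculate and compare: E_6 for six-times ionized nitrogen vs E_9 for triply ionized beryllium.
N⁶⁺ at n = 6 (E = -18.518869 eV)

Using E_n = -13.6057 Z² / n² eV:

N⁶⁺ (Z = 7) at n = 6:
E = -13.6057 × 7² / 6² = -13.6057 × 49 / 36 = -18.518869444 eV

Be³⁺ (Z = 4) at n = 9:
E = -13.6057 × 4² / 9² = -13.6057 × 16 / 81 = -2.687545679 eV

Since -18.518869444 eV < -2.687545679 eV,
N⁶⁺ at n = 6 is more tightly bound (requires more energy to ionize).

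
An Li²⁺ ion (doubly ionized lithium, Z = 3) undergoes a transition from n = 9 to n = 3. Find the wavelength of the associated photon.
102.5173 nm

First, find the transition energy using E_n = -13.6057 Z² / n² eV:
E_9 = -13.6057 × 3² / 9² = -1.5117444 eV
E_3 = -13.6057 × 3² / 3² = -13.6057000 eV

Photon energy: |ΔE| = |E_3 - E_9| = 12.0939556 eV

Convert to wavelength using E = hc/λ with hc = 1239.84 eV·nm:
λ = hc/E = 1239.84 eV·nm / 12.0939556 eV
λ = 102.5173 nm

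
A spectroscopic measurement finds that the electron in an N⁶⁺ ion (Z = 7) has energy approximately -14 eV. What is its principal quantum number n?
n = 7

The exact energy levels follow E_n = -13.6057 Z² / n² eV with Z = 7.

The measured value (-14 eV) is reported to only 2 significant figures, so we must test candidate n values and see which one matches to that precision.

Candidate energies:
  n = 5:  E = -13.6057 × 7² / 5² = -26.66717 eV
  n = 6:  E = -13.6057 × 7² / 6² = -18.51887 eV
  n = 7:  E = -13.6057 × 7² / 7² = -13.60570 eV  ← matches
  n = 8:  E = -13.6057 × 7² / 8² = -10.41686 eV
  n = 9:  E = -13.6057 × 7² / 9² = -8.23061 eV

Checking against the measurement of -14 eV (2 sig figs), only n = 7 agrees:
E_7 = -13.60570 eV, which rounds to -14 eV ✓

Therefore n = 7.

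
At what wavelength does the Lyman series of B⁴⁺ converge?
3.645061 nm

The series limit corresponds to the transition from n = ∞ to n = 1.
This is the highest energy (shortest wavelength) transition in the Lyman series.

E_∞ = 0 eV
E_1 = -13.6057 × 5² / 1² = -340.14250000 eV

Energy at series limit:
ΔE = E_∞ - E_1 = 0 - (-340.14250000) = 340.14250000 eV
λ = hc/E = 1239.84 eV·nm / 340.14250000 eV = 3.645061 nm

This energy equals the ionization energy from the n = 1 state of B⁴⁺.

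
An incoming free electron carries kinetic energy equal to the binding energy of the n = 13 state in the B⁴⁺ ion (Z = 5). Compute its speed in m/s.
8.41e+05 m/s (or 0.2807% of c)

The binding energy at n = 13 for B⁴⁺ is:
E_13 = -13.6057 × 5²/13² = -2.012678 eV
|E_13| = 2.012678 eV

Convert to Joules:
KE = 2.012678 eV × (1.602177 × 10⁻¹⁹ J/eV) = 3.2247e-19 J

Using KE = ½mv²:
v = √(2·KE/m_e)
v = √(2 × 3.2247e-19 J / 9.10938 × 10⁻³¹ kg)
v = 8.41e+05 m/s

This is approximately 0.2807% the speed of light.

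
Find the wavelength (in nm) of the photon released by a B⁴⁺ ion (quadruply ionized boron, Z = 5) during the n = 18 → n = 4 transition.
61.35 nm

First, find the transition energy using E_n = -13.6057 Z² / n² eV:
E_18 = -13.6057 × 5² / 18² = -1.0498 eV
E_4 = -13.6057 × 5² / 4² = -21.2589 eV

Photon energy: |ΔE| = |E_4 - E_18| = 20.2091 eV

Convert to wavelength using E = hc/λ with hc = 1239.84 eV·nm:
λ = hc/E = 1239.84 eV·nm / 20.2091 eV
λ = 61.35 nm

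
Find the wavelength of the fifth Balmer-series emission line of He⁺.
99.22665 nm

The lines of a series are numbered from the longest wavelength (smallest ΔE) outward; the fifth line is the transition from n = n_f + 5 to n_f.
The Balmer series has all transitions ending at n_f = 2.

For He⁺ (Z = 2), the fifth line (ε-line) is the jump from n = 7 to n = 2:
E_7 = -13.6057 × 2² / 7² = -1.1106694 eV
E_2 = -13.6057 × 2² / 2² = -13.6057000 eV
ΔE = E_7 - E_2 = 12.4950306 eV

λ = hc/E = 1239.84 eV·nm / 12.4950306 eV
λ = 99.22665 nm

This is the ε-line of the Balmer series in He⁺.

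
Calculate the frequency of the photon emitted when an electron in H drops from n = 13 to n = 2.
8.0299e+14 Hz

First, find the transition energy:
E_13 = -13.6057 / 13² = -0.08050710 eV
E_2 = -13.6057 / 2² = -3.40142500 eV
|ΔE| = |E_2 - E_13| = 3.32091790 eV

Convert to Joules: E = 3.32091790 eV × (1.602177 × 10⁻¹⁹ J/eV) = 5.320698e-19 J

Using E = hf:
f = E/h = 5.320698e-19 J / (6.62607 × 10⁻³⁴ J·s)
f = 8.0299e+14 Hz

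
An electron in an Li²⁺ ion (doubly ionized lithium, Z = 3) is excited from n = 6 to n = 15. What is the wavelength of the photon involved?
433.94 nm

First, find the transition energy using E_n = -13.6057 Z² / n² eV:
E_6 = -13.6057 × 3² / 6² = -3.401425 eV
E_15 = -13.6057 × 3² / 15² = -0.544228 eV

Photon energy: |ΔE| = |E_15 - E_6| = 2.857197 eV

Convert to wavelength using E = hc/λ with hc = 1239.84 eV·nm:
λ = hc/E = 1239.84 eV·nm / 2.857197 eV
λ = 433.94 nm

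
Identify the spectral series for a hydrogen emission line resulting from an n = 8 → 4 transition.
Brackett series

The spectral series in hydrogen are named based on the final (lower) energy level:
- Lyman series: n_final = 1 (ultraviolet)
- Balmer series: n_final = 2 (visible/near-UV)
- Paschen series: n_final = 3 (infrared)
- Brackett series: n_final = 4 (infrared)
- Pfund series: n_final = 5 (far infrared)

Since this transition ends at n = 4, it belongs to the Brackett series.

For reference, this 8 → 4 line has photon energy
ΔE = 13.6057 eV × (1/4² - 1/8²) = 0.63776718750 eV,
corresponding to wavelength λ = hc/ΔE = 1239.84 eV·nm / 0.63776718750 eV = 1944.03228 nm in the infrared region.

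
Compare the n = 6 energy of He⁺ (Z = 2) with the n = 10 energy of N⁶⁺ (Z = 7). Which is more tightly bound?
N⁶⁺ at n = 10 (E = -6.67 eV)

Using E_n = -13.6057 Z² / n² eV:

He⁺ (Z = 2) at n = 6:
E = -13.6057 × 2² / 6² = -13.6057 × 4 / 36 = -1.51174 eV

N⁶⁺ (Z = 7) at n = 10:
E = -13.6057 × 7² / 10² = -13.6057 × 49 / 100 = -6.66679 eV

Since -6.66679 eV < -1.51174 eV,
N⁶⁺ at n = 10 is more tightly bound (requires more energy to ionize).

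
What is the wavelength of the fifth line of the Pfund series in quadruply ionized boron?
121.50 nm

The lines of a series are numbered from the longest wavelength (smallest ΔE) outward; the fifth line is the transition from n = n_f + 5 to n_f.
The Pfund series has all transitions ending at n_f = 5.

For B⁴⁺ (Z = 5), the fifth line (ε-line) is the jump from n = 10 to n = 5:
E_10 = -13.6057 × 5² / 10² = -3.40143 eV
E_5 = -13.6057 × 5² / 5² = -13.60570 eV
ΔE = E_10 - E_5 = 10.20427 eV

λ = hc/E = 1239.84 eV·nm / 10.20427 eV
λ = 121.50 nm

This is the ε-line of the Pfund series in B⁴⁺.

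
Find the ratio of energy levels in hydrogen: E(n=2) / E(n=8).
16.000

Using E_n = -13.6057 Z² / n² eV with Z = 1:

E_2 = -13.6057 / 2² = -13.6057 / 4 = -3.401425000 eV
E_8 = -13.6057 / 8² = -13.6057 / 64 = -0.212589063 eV

The ratio is:
E_2/E_8 = (-3.401425000) / (-0.212589063)
E_2/E_8 = (-13.6057/4) / (-13.6057/64)
E_2/E_8 = 64/4
E_2/E_8 = 16.000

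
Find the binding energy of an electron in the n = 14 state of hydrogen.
0.0694 eV

The ionization energy is the energy needed to remove the electron completely (n → ∞).

For hydrogen, E_n = -13.6057 eV / n².

At n = 14: E_14 = -13.6057 / 14² = -0.0694168 eV
At n = ∞: E_∞ = 0 eV

Ionization energy = E_∞ - E_14 = 0 - (-0.0694168) = 0.0694168 eV
Ionization energy ≈ 0.0694 eV

This is also called the binding energy of the electron in state n = 14.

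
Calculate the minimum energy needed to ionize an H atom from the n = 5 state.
0.5442 eV

The ionization energy is the energy needed to remove the electron completely (n → ∞).

For hydrogen, E_n = -13.6057 eV / n².

At n = 5: E_5 = -13.6057 / 5² = -0.5442280 eV
At n = ∞: E_∞ = 0 eV

Ionization energy = E_∞ - E_5 = 0 - (-0.5442280) = 0.5442280 eV
Ionization energy ≈ 0.5442 eV

This is also called the binding energy of the electron in state n = 5.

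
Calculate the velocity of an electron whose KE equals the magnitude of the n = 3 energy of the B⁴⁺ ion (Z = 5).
3.64615e+06 m/s (or 1.22% of c)

The binding energy at n = 3 for B⁴⁺ is:
E_3 = -13.6057 × 5²/3² = -37.7936111 eV
|E_3| = 37.7936111 eV

Convert to Joules:
KE = 37.7936111 eV × (1.602177 × 10⁻¹⁹ J/eV) = 6.0552054e-18 J

Using KE = ½mv²:
v = √(2·KE/m_e)
v = √(2 × 6.0552054e-18 J / 9.10938 × 10⁻³¹ kg)
v = 3.64615e+06 m/s

This is approximately 1.22% the speed of light.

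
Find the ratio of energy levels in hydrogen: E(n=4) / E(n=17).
18.062500

Using E_n = -13.6057 Z² / n² eV with Z = 1:

E_4 = -13.6057 / 4² = -13.6057 / 16 = -0.850356250000 eV
E_17 = -13.6057 / 17² = -13.6057 / 289 = -0.047078546713 eV

The ratio is:
E_4/E_17 = (-0.850356250000) / (-0.047078546713)
E_4/E_17 = (-13.6057/16) / (-13.6057/289)
E_4/E_17 = 289/16
E_4/E_17 = 18.062500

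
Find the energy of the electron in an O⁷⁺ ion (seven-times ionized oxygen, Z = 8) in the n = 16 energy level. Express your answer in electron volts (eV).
-3.40143 eV

The energy levels of a hydrogen-like atom are given by:
E_n = -13.6057 Z² / n² eV  (with Z = 8 for O⁷⁺)

For n = 16:
E_16 = -13.6057 × 8² / 16²
E_16 = -13.6057 × 64 / 256
E_16 = -3.40143 eV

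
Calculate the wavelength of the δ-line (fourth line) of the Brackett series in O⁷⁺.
30.376 nm

The lines of a series are numbered from the longest wavelength (smallest ΔE) outward; the fourth line is the transition from n = n_f + 4 to n_f.
The Brackett series has all transitions ending at n_f = 4.

For O⁷⁺ (Z = 8), the fourth line (δ-line) is the jump from n = 8 to n = 4:
E_8 = -13.6057 × 8² / 8² = -13.60570 eV
E_4 = -13.6057 × 8² / 4² = -54.42280 eV
ΔE = E_8 - E_4 = 40.81710 eV

λ = hc/E = 1239.84 eV·nm / 40.81710 eV
λ = 30.376 nm

This is the δ-line of the Brackett series in O⁷⁺.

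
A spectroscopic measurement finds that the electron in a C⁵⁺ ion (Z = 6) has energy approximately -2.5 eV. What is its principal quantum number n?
n = 14

The exact energy levels follow E_n = -13.6057 Z² / n² eV with Z = 6.

The measured value (-2.5 eV) is reported to only 2 significant figures, so we must test candidate n values and see which one matches to that precision.

Candidate energies:
  n = 12:  E = -13.6057 × 6² / 12² = -3.40143 eV
  n = 13:  E = -13.6057 × 6² / 13² = -2.89826 eV
  n = 14:  E = -13.6057 × 6² / 14² = -2.49901 eV  ← matches
  n = 15:  E = -13.6057 × 6² / 15² = -2.17691 eV
  n = 16:  E = -13.6057 × 6² / 16² = -1.91330 eV

Checking against the measurement of -2.5 eV (2 sig figs), only n = 14 agrees:
E_14 = -2.49901 eV, which rounds to -2.5 eV ✓

Therefore n = 14.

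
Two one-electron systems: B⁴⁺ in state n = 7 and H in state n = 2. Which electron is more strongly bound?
B⁴⁺ at n = 7 (E = -6.942 eV)

Using E_n = -13.6057 Z² / n² eV:

B⁴⁺ (Z = 5) at n = 7:
E = -13.6057 × 5² / 7² = -13.6057 × 25 / 49 = -6.941684 eV

H (Z = 1) at n = 2:
E = -13.6057 × 1² / 2² = -13.6057 × 1 / 4 = -3.401425 eV

Since -6.941684 eV < -3.401425 eV,
B⁴⁺ at n = 7 is more tightly bound (requires more energy to ionize).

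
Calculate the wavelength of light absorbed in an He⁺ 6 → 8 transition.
1874.60256 nm

First, find the transition energy using E_n = -13.6057 Z² / n² eV:
E_6 = -13.6057 × 2² / 6² = -1.51174444444 eV
E_8 = -13.6057 × 2² / 8² = -0.85035625000 eV

Photon energy: |ΔE| = |E_8 - E_6| = 0.66138819444 eV

Convert to wavelength using E = hc/λ with hc = 1239.84 eV·nm:
λ = hc/E = 1239.84 eV·nm / 0.66138819444 eV
λ = 1874.60256 nm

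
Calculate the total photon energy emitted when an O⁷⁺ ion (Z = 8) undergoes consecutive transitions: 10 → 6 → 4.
45.715152 eV

The energy levels of O⁷⁺ are E_n = -13.6057 × 8² / n² eV.

First transition (10 → 6):
ΔE₁ = |E_6 - E_10|
ΔE₁ = |-24.187911111111 - (-8.707648000000)| = 15.480263111 eV

Second transition (6 → 4):
ΔE₂ = |E_4 - E_6|
ΔE₂ = |-54.422800000000 - (-24.187911111111)| = 30.234888889 eV

Total energy released:
E_total = ΔE₁ + ΔE₂ = 15.480263111 + 30.234888889 = 45.715152 eV

Note: This equals the direct transition 10 → 4: 45.715152 eV ✓
Energy is conserved regardless of the path taken.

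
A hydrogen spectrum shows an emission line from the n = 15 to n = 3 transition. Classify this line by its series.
Paschen series

The spectral series in hydrogen are named based on the final (lower) energy level:
- Lyman series: n_final = 1 (ultraviolet)
- Balmer series: n_final = 2 (visible/near-UV)
- Paschen series: n_final = 3 (infrared)
- Brackett series: n_final = 4 (infrared)
- Pfund series: n_final = 5 (far infrared)

Since this transition ends at n = 3, it belongs to the Paschen series.

For reference, this 15 → 3 line has photon energy
ΔE = 13.6057 eV × (1/3² - 1/15²) = 1.4512746667 eV,
corresponding to wavelength λ = hc/ΔE = 1239.84 eV·nm / 1.4512746667 eV = 854.311061 nm in the infrared region.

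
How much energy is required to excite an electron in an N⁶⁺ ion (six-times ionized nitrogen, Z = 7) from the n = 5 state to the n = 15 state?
23.70415 eV

The energy levels of a hydrogen-like atom are E_n = -13.6057 Z² eV / n².

Energy at n = 5: E_5 = -13.6057 × 7² / 5² = -26.66717200 eV
Energy at n = 15: E_15 = -13.6057 × 7² / 15² = -2.96301911 eV

The excitation energy is the difference:
ΔE = E_15 - E_5
ΔE = -2.96301911 - (-26.66717200)
ΔE = 23.70415 eV

Since this is positive, energy must be absorbed (photon absorption).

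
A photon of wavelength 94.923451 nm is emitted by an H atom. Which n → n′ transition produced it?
n = 5 → n = 1

First, find the photon energy from the wavelength (hc = 1239.84 eV·nm):
E = hc/λ = 1239.84 eV·nm / 94.923451 nm = 13.061472 eV

The energy levels of hydrogen satisfy E_n = -13.6057 / n² eV, so an emission n_i → n_f releases
ΔE = 13.6057 × (1/n_f² − 1/n_i²) eV.

Setting ΔE equal to the photon energy:
1/n_f² − 1/n_i² = 13.061472 / 13.6057 = 0.96000000

Since 1/n_i² must be positive, we need 1/n_f² > 0.96000000, i.e. n_f ≤ 1. For each allowed n_f, solve n_i = (1/n_f² − 0.96000000)^(−1/2) and check whether it is a whole number:
  n_f = 1: 1/n_i² = 1.00000000 − 0.96000000 = 0.04000000 → n_i = 5.000  → integer, n_i = 5 ✓

Only n_f = 1 gives an integer upper level, n_i = 5.

The transition is from n = 5 to n = 1 (emission).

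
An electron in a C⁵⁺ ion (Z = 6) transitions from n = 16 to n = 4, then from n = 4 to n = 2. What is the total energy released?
120.5380 eV

The energy levels of C⁵⁺ are E_n = -13.6057 × 6² / n² eV.

First transition (16 → 4):
ΔE₁ = |E_4 - E_16|
ΔE₁ = |-30.6128250000 - (-1.9133015625)| = 28.6995234 eV

Second transition (4 → 2):
ΔE₂ = |E_2 - E_4|
ΔE₂ = |-122.4513000000 - (-30.6128250000)| = 91.8384750 eV

Total energy released:
E_total = ΔE₁ + ΔE₂ = 28.6995234 + 91.8384750 = 120.5380 eV

Note: This equals the direct transition 16 → 2: 120.5380 eV ✓
Energy is conserved regardless of the path taken.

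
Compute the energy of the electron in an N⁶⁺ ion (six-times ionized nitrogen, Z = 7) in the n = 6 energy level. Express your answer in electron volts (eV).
-18.52 eV

The energy levels of a hydrogen-like atom are given by:
E_n = -13.6057 Z² / n² eV  (with Z = 7 for N⁶⁺)

For n = 6:
E_6 = -13.6057 × 7² / 6²
E_6 = -13.6057 × 49 / 36
E_6 = -18.52 eV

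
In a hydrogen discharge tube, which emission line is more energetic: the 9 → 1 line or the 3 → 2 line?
9 → 1

Calculate the energy for each transition:

Transition 9 → 1:
ΔE₁ = |E_1 - E_9| = |-13.6057/1² - (-13.6057/9²)|
ΔE₁ = |-13.6057000000 - (-0.1679716049)| = 13.4377284 eV

Transition 3 → 2:
ΔE₂ = |E_2 - E_3| = |-13.6057/2² - (-13.6057/3²)|
ΔE₂ = |-3.4014250000 - (-1.5117444444)| = 1.8896806 eV

Since 13.4377284 eV > 1.8896806 eV, the transition 9 → 1 emits the more energetic photon.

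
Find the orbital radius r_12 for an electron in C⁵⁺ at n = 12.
1.2700 nm (or 12.7003 Å)

The Bohr radius formula is:
r_n = n² a₀ / Z

where a₀ = 0.0529177 nm is the Bohr radius.

For C⁵⁺ (Z = 6) at n = 12:
r_12 = 12² × 0.0529177 nm / 6
r_12 = 144 × 0.0529177 nm / 6
r_12 = 7.62015 nm / 6
r_12 = 1.2700 nm

The electron orbits at approximately 1.2700 nm from the nucleus.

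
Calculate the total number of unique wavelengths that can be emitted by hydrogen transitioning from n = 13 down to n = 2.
66

The electron can occupy levels n = 2, 3, ..., 13 during de-excitation — that is m = 13 - 2 + 1 = 12 distinct levels.

The number of distinct spectral lines equals the number of ways to choose 2 of these m levels (each pair gives one possible emission transition):

Number of lines = m(m-1)/2 = 12×11/2 = 66

These correspond to all possible transitions between the 12 levels:
13 → 12, 13 → 11, 13 → 10, 13 → 9, 13 → 8, 13 → 7, 13 → 6, 13 → 5...

Each transition produces a photon with a unique energy (and thus wavelength). This count does not depend on Z.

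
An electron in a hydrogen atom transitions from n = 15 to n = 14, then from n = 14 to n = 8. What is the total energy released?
0.152 eV

The energy levels of hydrogen are E_n = -13.6057 / n² eV.

First transition (15 → 14):
ΔE₁ = |E_14 - E_15|
ΔE₁ = |-0.069416837 - (-0.060469778)| = 0.008947 eV

Second transition (14 → 8):
ΔE₂ = |E_8 - E_14|
ΔE₂ = |-0.212589063 - (-0.069416837)| = 0.143172 eV

Total energy released:
E_total = ΔE₁ + ΔE₂ = 0.008947 + 0.143172 = 0.152 eV

Note: This equals the direct transition 15 → 8: 0.152 eV ✓
Energy is conserved regardless of the path taken.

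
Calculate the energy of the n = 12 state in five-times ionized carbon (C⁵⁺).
-3.401425 eV

For hydrogen-like ions, the energy levels scale with Z²:
E_n = -13.6057 Z² / n² eV

For C⁵⁺ (Z = 6) at n = 12:
E_12 = -13.6057 × 6² / 12²
E_12 = -13.6057 × 36 / 144
E_12 = -489.8052 / 144
E_12 = -3.401425 eV

The energy is 36 times more negative than hydrogen at the same n due to the stronger nuclear charge.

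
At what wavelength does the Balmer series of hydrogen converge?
364.50605 nm

The series limit corresponds to the transition from n = ∞ to n = 2.
This is the highest energy (shortest wavelength) transition in the Balmer series.

E_∞ = 0 eV
E_2 = -13.6057 / 2² = -3.401425000 eV

Energy at series limit:
ΔE = E_∞ - E_2 = 0 - (-3.401425000) = 3.401425000 eV
λ = hc/E = 1239.84 eV·nm / 3.401425000 eV = 364.50605 nm

This energy equals the ionization energy from the n = 2 state of hydrogen.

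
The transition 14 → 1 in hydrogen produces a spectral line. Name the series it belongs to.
Lyman series

The spectral series in hydrogen are named based on the final (lower) energy level:
- Lyman series: n_final = 1 (ultraviolet)
- Balmer series: n_final = 2 (visible/near-UV)
- Paschen series: n_final = 3 (infrared)
- Brackett series: n_final = 4 (infrared)
- Pfund series: n_final = 5 (far infrared)

Since this transition ends at n = 1, it belongs to the Lyman series.

For reference, this 14 → 1 line has photon energy
ΔE = 13.6057 eV × (1/1² - 1/14²) = 13.53628316 eV,
corresponding to wavelength λ = hc/ΔE = 1239.84 eV·nm / 13.53628316 eV = 91.593829 nm in the ultraviolet region.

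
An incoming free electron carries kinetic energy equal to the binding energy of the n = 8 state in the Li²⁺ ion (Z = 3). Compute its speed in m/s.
8.20e+05 m/s (or 0.274% of c)

The binding energy at n = 8 for Li²⁺ is:
E_8 = -13.6057 × 3²/8² = -1.91330 eV
|E_8| = 1.91330 eV

Convert to Joules:
KE = 1.91330 eV × (1.602177 × 10⁻¹⁹ J/eV) = 3.0654e-19 J

Using KE = ½mv²:
v = √(2·KE/m_e)
v = √(2 × 3.0654e-19 J / 9.10938 × 10⁻³¹ kg)
v = 8.20e+05 m/s

This is approximately 0.274% the speed of light.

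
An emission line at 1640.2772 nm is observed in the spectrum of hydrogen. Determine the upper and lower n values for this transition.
n = 12 → n = 4

First, find the photon energy from the wavelength (hc = 1239.84 eV·nm):
E = hc/λ = 1239.84 eV·nm / 1640.2772 nm = 0.75587224 eV

The energy levels of hydrogen satisfy E_n = -13.6057 / n² eV, so an emission n_i → n_f releases
ΔE = 13.6057 × (1/n_f² − 1/n_i²) eV.

Setting ΔE equal to the photon energy:
1/n_f² − 1/n_i² = 0.75587224 / 13.6057 = 0.055555557

Since 1/n_i² must be positive, we need 1/n_f² > 0.055555557, i.e. n_f ≤ 4. For each allowed n_f, solve n_i = (1/n_f² − 0.055555557)^(−1/2) and check whether it is a whole number:
  n_f = 1: 1/n_i² = 1.000000000 − 0.055555557 = 0.944444443 → n_i = 1.029  (not an integer) ✗
  n_f = 2: 1/n_i² = 0.250000000 − 0.055555557 = 0.194444443 → n_i = 2.268  (not an integer) ✗
  n_f = 3: 1/n_i² = 0.111111111 − 0.055555557 = 0.055555554 → n_i = 4.243  (not an integer) ✗
  n_f = 4: 1/n_i² = 0.062500000 − 0.055555557 = 0.006944443 → n_i = 12.000  → integer, n_i = 12 ✓

Only n_f = 4 gives an integer upper level, n_i = 12.

The transition is from n = 12 to n = 4 (emission).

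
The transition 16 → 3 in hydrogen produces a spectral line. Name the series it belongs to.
Paschen series

The spectral series in hydrogen are named based on the final (lower) energy level:
- Lyman series: n_final = 1 (ultraviolet)
- Balmer series: n_final = 2 (visible/near-UV)
- Paschen series: n_final = 3 (infrared)
- Brackett series: n_final = 4 (infrared)
- Pfund series: n_final = 5 (far infrared)

Since this transition ends at n = 3, it belongs to the Paschen series.

For reference, this 16 → 3 line has photon energy
ΔE = 13.6057 eV × (1/3² - 1/16²) = 1.458597179 eV,
corresponding to wavelength λ = hc/ΔE = 1239.84 eV·nm / 1.458597179 eV = 850.02221 nm in the infrared region.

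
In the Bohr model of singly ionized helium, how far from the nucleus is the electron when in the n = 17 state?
7.6466 nm (or 76.4661 Å)

The Bohr radius formula is:
r_n = n² a₀ / Z

where a₀ = 0.0529177 nm is the Bohr radius.

For He⁺ (Z = 2) at n = 17:
r_17 = 17² × 0.0529177 nm / 2
r_17 = 289 × 0.0529177 nm / 2
r_17 = 15.29322 nm / 2
r_17 = 7.6466 nm

The electron orbits at approximately 7.6466 nm from the nucleus.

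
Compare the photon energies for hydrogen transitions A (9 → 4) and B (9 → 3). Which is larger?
9 → 3

Calculate the energy for each transition:

Transition 9 → 4:
ΔE₁ = |E_4 - E_9| = |-13.6057/4² - (-13.6057/9²)|
ΔE₁ = |-0.8503562500 - (-0.1679716049)| = 0.6823846 eV

Transition 9 → 3:
ΔE₂ = |E_3 - E_9| = |-13.6057/3² - (-13.6057/9²)|
ΔE₂ = |-1.5117444444 - (-0.1679716049)| = 1.3437728 eV

Since 1.3437728 eV > 0.6823846 eV, the transition 9 → 3 emits the more energetic photon.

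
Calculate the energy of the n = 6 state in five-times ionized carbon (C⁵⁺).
-13.606 eV

For hydrogen-like ions, the energy levels scale with Z²:
E_n = -13.6057 Z² / n² eV

For C⁵⁺ (Z = 6) at n = 6:
E_6 = -13.6057 × 6² / 6²
E_6 = -13.6057 × 36 / 36
E_6 = -489.8052 / 36
E_6 = -13.606 eV

The energy is 36 times more negative than hydrogen at the same n due to the stronger nuclear charge.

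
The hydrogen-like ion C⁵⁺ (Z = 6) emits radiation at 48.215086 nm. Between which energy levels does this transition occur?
n = 10 → n = 4

First, find the photon energy from the wavelength (hc = 1239.84 eV·nm):
E = hc/λ = 1239.84 eV·nm / 48.215086 nm = 25.714773 eV

The energy levels of C⁵⁺ satisfy E_n = -13.6057 × 6² / n² eV, so an emission n_i → n_f releases
ΔE = 13.6057 × 6² × (1/n_f² − 1/n_i²) eV.

Setting ΔE equal to the photon energy:
1/n_f² − 1/n_i² = 25.714773 / (13.6057 × 6²) = 0.052500000

Since 1/n_i² must be positive, we need 1/n_f² > 0.052500000, i.e. n_f ≤ 4. For each allowed n_f, solve n_i = (1/n_f² − 0.052500000)^(−1/2) and check whether it is a whole number:
  n_f = 1: 1/n_i² = 1.000000000 − 0.052500000 = 0.947500000 → n_i = 1.027  (not an integer) ✗
  n_f = 2: 1/n_i² = 0.250000000 − 0.052500000 = 0.197500000 → n_i = 2.250  (not an integer) ✗
  n_f = 3: 1/n_i² = 0.111111111 − 0.052500000 = 0.058611111 → n_i = 4.131  (not an integer) ✗
  n_f = 4: 1/n_i² = 0.062500000 − 0.052500000 = 0.010000000 → n_i = 10.000  → integer, n_i = 10 ✓

Only n_f = 4 gives an integer upper level, n_i = 10.

The transition is from n = 10 to n = 4 (emission).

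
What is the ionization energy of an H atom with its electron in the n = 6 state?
0.377936 eV

The ionization energy is the energy needed to remove the electron completely (n → ∞).

For hydrogen, E_n = -13.6057 eV / n².

At n = 6: E_6 = -13.6057 / 6² = -0.377936111 eV
At n = ∞: E_∞ = 0 eV

Ionization energy = E_∞ - E_6 = 0 - (-0.377936111) = 0.377936111 eV
Ionization energy ≈ 0.377936 eV

This is also called the binding energy of the electron in state n = 6.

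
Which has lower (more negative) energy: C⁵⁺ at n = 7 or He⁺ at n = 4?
C⁵⁺ at n = 7 (E = -9.9960 eV)

Using E_n = -13.6057 Z² / n² eV:

C⁵⁺ (Z = 6) at n = 7:
E = -13.6057 × 6² / 7² = -13.6057 × 36 / 49 = -9.9960245 eV

He⁺ (Z = 2) at n = 4:
E = -13.6057 × 2² / 4² = -13.6057 × 4 / 16 = -3.4014250 eV

Since -9.9960245 eV < -3.4014250 eV,
C⁵⁺ at n = 7 is more tightly bound (requires more energy to ionize).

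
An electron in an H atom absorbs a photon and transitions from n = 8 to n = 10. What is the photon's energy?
0.08 eV

The energy levels of a hydrogen-like atom are E_n = -13.6057 eV / n².

Energy at n = 8: E_8 = -13.6057 / 8² = -0.21259 eV
Energy at n = 10: E_10 = -13.6057 / 10² = -0.13606 eV

The excitation energy is the difference:
ΔE = E_10 - E_8
ΔE = -0.13606 - (-0.21259)
ΔE = 0.08 eV

Since this is positive, energy must be absorbed (photon absorption).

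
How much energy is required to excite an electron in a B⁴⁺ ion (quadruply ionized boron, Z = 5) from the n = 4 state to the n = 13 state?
19.246229 eV

The energy levels of a hydrogen-like atom are E_n = -13.6057 Z² eV / n².

Energy at n = 4: E_4 = -13.6057 × 5² / 4² = -21.258906250 eV
Energy at n = 13: E_13 = -13.6057 × 5² / 13² = -2.012677515 eV

The excitation energy is the difference:
ΔE = E_13 - E_4
ΔE = -2.012677515 - (-21.258906250)
ΔE = 19.246229 eV

Since this is positive, energy must be absorbed (photon absorption).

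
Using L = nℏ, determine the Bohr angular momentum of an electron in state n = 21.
2.21e-33 J·s (or 21ℏ)

In the Bohr model, angular momentum is quantized:
L = nℏ

where ℏ = h/(2π) = 1.0546e-34 J·s

For n = 21:
L = 21 × 1.0546e-34 J·s
L = 2.21e-33 J·s

This can also be written as L = 21ℏ.
The angular momentum is an integer multiple of the reduced Planck constant.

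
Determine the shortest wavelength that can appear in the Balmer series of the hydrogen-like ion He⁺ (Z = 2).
91.12651 nm

The series limit corresponds to the transition from n = ∞ to n = 2.
This is the highest energy (shortest wavelength) transition in the Balmer series.

E_∞ = 0 eV
E_2 = -13.6057 × 2² / 2² = -13.6057000 eV

Energy at series limit:
ΔE = E_∞ - E_2 = 0 - (-13.6057000) = 13.6057000 eV
λ = hc/E = 1239.84 eV·nm / 13.6057000 eV = 91.12651 nm

This energy equals the ionization energy from the n = 2 state of He⁺.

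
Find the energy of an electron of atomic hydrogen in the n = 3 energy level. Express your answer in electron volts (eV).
-1.51174 eV

The energy levels of a hydrogen-like atom are given by:
E_n = -13.6057 eV / n²

For n = 3:
E_3 = -13.6057 eV / 3²
E_3 = -13.6057 eV / 9
E_3 = -1.51174 eV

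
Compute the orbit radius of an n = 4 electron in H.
0.8467 nm (or 8.4668 Å)

The Bohr radius formula is:
r_n = n² a₀ / Z

where a₀ = 0.0529177 nm is the Bohr radius.

For H (Z = 1) at n = 4:
r_4 = 4² × 0.0529177 nm / 1
r_4 = 16 × 0.0529177 nm / 1
r_4 = 0.84668 nm / 1
r_4 = 0.8467 nm

The electron orbits at approximately 0.8467 nm from the nucleus.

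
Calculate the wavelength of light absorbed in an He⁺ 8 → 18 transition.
1816.92 nm

First, find the transition energy using E_n = -13.6057 Z² / n² eV:
E_8 = -13.6057 × 2² / 8² = -0.85035625 eV
E_18 = -13.6057 × 2² / 18² = -0.16797160 eV

Photon energy: |ΔE| = |E_18 - E_8| = 0.68238465 eV

Convert to wavelength using E = hc/λ with hc = 1239.84 eV·nm:
λ = hc/E = 1239.84 eV·nm / 0.68238465 eV
λ = 1816.92 nm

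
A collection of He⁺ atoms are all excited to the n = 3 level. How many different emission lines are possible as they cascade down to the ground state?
3

The electron can occupy levels n = 1, 2, ..., 3 during de-excitation — that is m = 3 - 1 + 1 = 3 distinct levels.

The number of distinct spectral lines equals the number of ways to choose 2 of these m levels (each pair gives one possible emission transition):

Number of lines = m(m-1)/2 = 3×2/2 = 3

These correspond to all possible transitions between the 3 levels:
3 → 2, 3 → 1, 2 → 1

Each transition produces a photon with a unique energy (and thus wavelength). This count does not depend on Z.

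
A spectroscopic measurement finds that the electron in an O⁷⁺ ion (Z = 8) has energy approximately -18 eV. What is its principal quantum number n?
n = 7

The exact energy levels follow E_n = -13.6057 Z² / n² eV with Z = 8.

The measured value (-18 eV) is reported to only 2 significant figures, so we must test candidate n values and see which one matches to that precision.

Candidate energies:
  n = 5:  E = -13.6057 × 8² / 5² = -34.83059 eV
  n = 6:  E = -13.6057 × 8² / 6² = -24.18791 eV
  n = 7:  E = -13.6057 × 8² / 7² = -17.77071 eV  ← matches
  n = 8:  E = -13.6057 × 8² / 8² = -13.60570 eV
  n = 9:  E = -13.6057 × 8² / 9² = -10.75018 eV

Checking against the measurement of -18 eV (2 sig figs), only n = 7 agrees:
E_7 = -17.77071 eV, which rounds to -18 eV ✓

Therefore n = 7.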